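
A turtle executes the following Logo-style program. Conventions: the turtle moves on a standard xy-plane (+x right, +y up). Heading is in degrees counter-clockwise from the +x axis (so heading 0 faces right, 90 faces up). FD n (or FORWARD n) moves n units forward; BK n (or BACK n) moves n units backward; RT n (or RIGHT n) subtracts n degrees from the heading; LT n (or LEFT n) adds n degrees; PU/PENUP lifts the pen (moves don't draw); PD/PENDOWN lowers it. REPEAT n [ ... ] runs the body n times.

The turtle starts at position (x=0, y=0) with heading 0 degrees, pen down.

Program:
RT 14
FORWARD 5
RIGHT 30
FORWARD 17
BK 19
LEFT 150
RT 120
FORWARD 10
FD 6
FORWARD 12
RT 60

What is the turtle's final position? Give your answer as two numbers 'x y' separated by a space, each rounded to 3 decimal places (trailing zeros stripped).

Executing turtle program step by step:
Start: pos=(0,0), heading=0, pen down
RT 14: heading 0 -> 346
FD 5: (0,0) -> (4.851,-1.21) [heading=346, draw]
RT 30: heading 346 -> 316
FD 17: (4.851,-1.21) -> (17.08,-13.019) [heading=316, draw]
BK 19: (17.08,-13.019) -> (3.413,0.18) [heading=316, draw]
LT 150: heading 316 -> 106
RT 120: heading 106 -> 346
FD 10: (3.413,0.18) -> (13.116,-2.24) [heading=346, draw]
FD 6: (13.116,-2.24) -> (18.938,-3.691) [heading=346, draw]
FD 12: (18.938,-3.691) -> (30.581,-6.594) [heading=346, draw]
RT 60: heading 346 -> 286
Final: pos=(30.581,-6.594), heading=286, 6 segment(s) drawn

Answer: 30.581 -6.594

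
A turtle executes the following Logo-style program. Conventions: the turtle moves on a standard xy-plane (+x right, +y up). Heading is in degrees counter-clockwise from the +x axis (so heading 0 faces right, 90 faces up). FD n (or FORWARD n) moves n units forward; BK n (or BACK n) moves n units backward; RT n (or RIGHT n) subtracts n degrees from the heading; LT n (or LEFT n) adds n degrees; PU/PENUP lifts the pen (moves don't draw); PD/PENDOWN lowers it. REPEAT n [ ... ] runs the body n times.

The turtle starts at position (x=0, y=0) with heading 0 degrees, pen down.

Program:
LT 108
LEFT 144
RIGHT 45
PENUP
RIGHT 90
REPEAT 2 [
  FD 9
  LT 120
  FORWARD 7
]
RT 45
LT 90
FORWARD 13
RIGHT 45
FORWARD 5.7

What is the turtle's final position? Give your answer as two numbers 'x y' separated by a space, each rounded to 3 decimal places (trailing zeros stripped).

Answer: 9.543 2.634

Derivation:
Executing turtle program step by step:
Start: pos=(0,0), heading=0, pen down
LT 108: heading 0 -> 108
LT 144: heading 108 -> 252
RT 45: heading 252 -> 207
PU: pen up
RT 90: heading 207 -> 117
REPEAT 2 [
  -- iteration 1/2 --
  FD 9: (0,0) -> (-4.086,8.019) [heading=117, move]
  LT 120: heading 117 -> 237
  FD 7: (-4.086,8.019) -> (-7.898,2.148) [heading=237, move]
  -- iteration 2/2 --
  FD 9: (-7.898,2.148) -> (-12.8,-5.4) [heading=237, move]
  LT 120: heading 237 -> 357
  FD 7: (-12.8,-5.4) -> (-5.81,-5.766) [heading=357, move]
]
RT 45: heading 357 -> 312
LT 90: heading 312 -> 42
FD 13: (-5.81,-5.766) -> (3.851,2.933) [heading=42, move]
RT 45: heading 42 -> 357
FD 5.7: (3.851,2.933) -> (9.543,2.634) [heading=357, move]
Final: pos=(9.543,2.634), heading=357, 0 segment(s) drawn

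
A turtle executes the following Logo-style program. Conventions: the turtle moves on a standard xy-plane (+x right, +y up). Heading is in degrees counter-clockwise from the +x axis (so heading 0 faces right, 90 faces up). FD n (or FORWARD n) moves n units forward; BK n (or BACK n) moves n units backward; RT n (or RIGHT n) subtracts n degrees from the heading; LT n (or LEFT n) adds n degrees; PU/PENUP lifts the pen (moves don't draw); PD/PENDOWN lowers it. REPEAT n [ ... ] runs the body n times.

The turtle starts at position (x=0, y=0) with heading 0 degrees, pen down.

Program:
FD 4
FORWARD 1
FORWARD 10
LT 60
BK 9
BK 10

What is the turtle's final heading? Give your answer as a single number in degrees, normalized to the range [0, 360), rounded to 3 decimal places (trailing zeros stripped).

Executing turtle program step by step:
Start: pos=(0,0), heading=0, pen down
FD 4: (0,0) -> (4,0) [heading=0, draw]
FD 1: (4,0) -> (5,0) [heading=0, draw]
FD 10: (5,0) -> (15,0) [heading=0, draw]
LT 60: heading 0 -> 60
BK 9: (15,0) -> (10.5,-7.794) [heading=60, draw]
BK 10: (10.5,-7.794) -> (5.5,-16.454) [heading=60, draw]
Final: pos=(5.5,-16.454), heading=60, 5 segment(s) drawn

Answer: 60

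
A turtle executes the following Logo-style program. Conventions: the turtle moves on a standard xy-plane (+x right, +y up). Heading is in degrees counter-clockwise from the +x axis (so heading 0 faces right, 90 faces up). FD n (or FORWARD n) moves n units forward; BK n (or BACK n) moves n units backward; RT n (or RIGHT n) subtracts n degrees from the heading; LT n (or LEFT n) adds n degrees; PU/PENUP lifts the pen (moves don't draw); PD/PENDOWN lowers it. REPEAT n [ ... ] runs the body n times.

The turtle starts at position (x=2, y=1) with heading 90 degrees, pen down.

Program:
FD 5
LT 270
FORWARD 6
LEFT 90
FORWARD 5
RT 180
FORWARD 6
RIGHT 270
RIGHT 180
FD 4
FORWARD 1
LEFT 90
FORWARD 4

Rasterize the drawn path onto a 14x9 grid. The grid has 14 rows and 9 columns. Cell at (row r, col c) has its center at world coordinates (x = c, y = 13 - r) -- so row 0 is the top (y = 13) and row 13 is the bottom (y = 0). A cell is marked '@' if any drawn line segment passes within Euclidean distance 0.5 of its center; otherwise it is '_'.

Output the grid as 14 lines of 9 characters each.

Segment 0: (2,1) -> (2,6)
Segment 1: (2,6) -> (8,6)
Segment 2: (8,6) -> (8,11)
Segment 3: (8,11) -> (8,5)
Segment 4: (8,5) -> (4,5)
Segment 5: (4,5) -> (3,5)
Segment 6: (3,5) -> (3,1)

Answer: _________
_________
________@
________@
________@
________@
________@
__@@@@@@@
__@@@@@@@
__@@_____
__@@_____
__@@_____
__@@_____
_________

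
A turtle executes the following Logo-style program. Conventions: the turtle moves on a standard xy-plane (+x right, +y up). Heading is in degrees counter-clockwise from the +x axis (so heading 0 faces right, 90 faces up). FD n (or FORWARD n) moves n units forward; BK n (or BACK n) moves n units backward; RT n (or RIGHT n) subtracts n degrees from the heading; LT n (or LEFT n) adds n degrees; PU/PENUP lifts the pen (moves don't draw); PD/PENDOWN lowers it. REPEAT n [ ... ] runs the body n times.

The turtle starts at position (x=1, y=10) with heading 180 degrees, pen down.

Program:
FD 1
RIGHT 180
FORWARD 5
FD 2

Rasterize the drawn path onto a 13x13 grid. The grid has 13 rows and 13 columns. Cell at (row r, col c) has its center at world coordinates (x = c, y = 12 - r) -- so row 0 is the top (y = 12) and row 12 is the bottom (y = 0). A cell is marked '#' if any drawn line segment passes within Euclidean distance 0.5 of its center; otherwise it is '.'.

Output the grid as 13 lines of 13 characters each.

Segment 0: (1,10) -> (0,10)
Segment 1: (0,10) -> (5,10)
Segment 2: (5,10) -> (7,10)

Answer: .............
.............
########.....
.............
.............
.............
.............
.............
.............
.............
.............
.............
.............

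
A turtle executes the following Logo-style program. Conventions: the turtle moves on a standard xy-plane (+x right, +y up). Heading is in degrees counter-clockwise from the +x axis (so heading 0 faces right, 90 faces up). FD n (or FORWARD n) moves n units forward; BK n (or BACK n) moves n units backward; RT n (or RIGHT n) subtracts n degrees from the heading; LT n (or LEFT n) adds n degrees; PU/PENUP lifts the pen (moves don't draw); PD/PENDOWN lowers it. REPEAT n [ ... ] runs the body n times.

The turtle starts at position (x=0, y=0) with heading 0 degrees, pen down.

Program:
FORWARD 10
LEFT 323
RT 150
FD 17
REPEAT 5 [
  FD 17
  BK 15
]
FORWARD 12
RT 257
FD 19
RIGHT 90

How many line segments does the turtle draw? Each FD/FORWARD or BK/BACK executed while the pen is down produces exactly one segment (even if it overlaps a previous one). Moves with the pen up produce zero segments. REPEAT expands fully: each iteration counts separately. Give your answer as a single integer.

Executing turtle program step by step:
Start: pos=(0,0), heading=0, pen down
FD 10: (0,0) -> (10,0) [heading=0, draw]
LT 323: heading 0 -> 323
RT 150: heading 323 -> 173
FD 17: (10,0) -> (-6.873,2.072) [heading=173, draw]
REPEAT 5 [
  -- iteration 1/5 --
  FD 17: (-6.873,2.072) -> (-23.747,4.144) [heading=173, draw]
  BK 15: (-23.747,4.144) -> (-8.858,2.316) [heading=173, draw]
  -- iteration 2/5 --
  FD 17: (-8.858,2.316) -> (-25.732,4.387) [heading=173, draw]
  BK 15: (-25.732,4.387) -> (-10.843,2.559) [heading=173, draw]
  -- iteration 3/5 --
  FD 17: (-10.843,2.559) -> (-27.717,4.631) [heading=173, draw]
  BK 15: (-27.717,4.631) -> (-12.829,2.803) [heading=173, draw]
  -- iteration 4/5 --
  FD 17: (-12.829,2.803) -> (-29.702,4.875) [heading=173, draw]
  BK 15: (-29.702,4.875) -> (-14.814,3.047) [heading=173, draw]
  -- iteration 5/5 --
  FD 17: (-14.814,3.047) -> (-31.687,5.119) [heading=173, draw]
  BK 15: (-31.687,5.119) -> (-16.799,3.29) [heading=173, draw]
]
FD 12: (-16.799,3.29) -> (-28.709,4.753) [heading=173, draw]
RT 257: heading 173 -> 276
FD 19: (-28.709,4.753) -> (-26.723,-14.143) [heading=276, draw]
RT 90: heading 276 -> 186
Final: pos=(-26.723,-14.143), heading=186, 14 segment(s) drawn
Segments drawn: 14

Answer: 14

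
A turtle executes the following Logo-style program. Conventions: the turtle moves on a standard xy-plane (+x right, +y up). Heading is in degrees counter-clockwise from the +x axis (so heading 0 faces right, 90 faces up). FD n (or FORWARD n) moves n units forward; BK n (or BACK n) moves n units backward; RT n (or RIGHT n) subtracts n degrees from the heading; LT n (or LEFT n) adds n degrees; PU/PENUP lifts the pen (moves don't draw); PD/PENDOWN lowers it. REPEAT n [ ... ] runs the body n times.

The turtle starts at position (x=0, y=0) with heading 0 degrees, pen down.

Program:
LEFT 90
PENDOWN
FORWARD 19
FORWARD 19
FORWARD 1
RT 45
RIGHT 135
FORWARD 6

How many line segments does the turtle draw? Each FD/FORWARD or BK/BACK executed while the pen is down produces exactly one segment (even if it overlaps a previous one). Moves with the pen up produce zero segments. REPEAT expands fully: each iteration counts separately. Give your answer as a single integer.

Executing turtle program step by step:
Start: pos=(0,0), heading=0, pen down
LT 90: heading 0 -> 90
PD: pen down
FD 19: (0,0) -> (0,19) [heading=90, draw]
FD 19: (0,19) -> (0,38) [heading=90, draw]
FD 1: (0,38) -> (0,39) [heading=90, draw]
RT 45: heading 90 -> 45
RT 135: heading 45 -> 270
FD 6: (0,39) -> (0,33) [heading=270, draw]
Final: pos=(0,33), heading=270, 4 segment(s) drawn
Segments drawn: 4

Answer: 4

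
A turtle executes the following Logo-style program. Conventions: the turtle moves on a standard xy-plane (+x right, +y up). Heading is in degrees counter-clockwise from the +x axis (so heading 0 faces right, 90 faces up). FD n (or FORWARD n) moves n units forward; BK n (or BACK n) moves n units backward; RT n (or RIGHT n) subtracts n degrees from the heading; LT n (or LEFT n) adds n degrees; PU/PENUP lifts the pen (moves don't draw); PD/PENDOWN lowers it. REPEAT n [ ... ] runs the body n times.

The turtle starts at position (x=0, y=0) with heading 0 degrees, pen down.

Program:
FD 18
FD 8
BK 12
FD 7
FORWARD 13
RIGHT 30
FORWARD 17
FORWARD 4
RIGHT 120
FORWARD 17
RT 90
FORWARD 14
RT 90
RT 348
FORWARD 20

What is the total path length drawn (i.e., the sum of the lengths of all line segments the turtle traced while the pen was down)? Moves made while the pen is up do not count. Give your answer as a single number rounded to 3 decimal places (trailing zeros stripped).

Executing turtle program step by step:
Start: pos=(0,0), heading=0, pen down
FD 18: (0,0) -> (18,0) [heading=0, draw]
FD 8: (18,0) -> (26,0) [heading=0, draw]
BK 12: (26,0) -> (14,0) [heading=0, draw]
FD 7: (14,0) -> (21,0) [heading=0, draw]
FD 13: (21,0) -> (34,0) [heading=0, draw]
RT 30: heading 0 -> 330
FD 17: (34,0) -> (48.722,-8.5) [heading=330, draw]
FD 4: (48.722,-8.5) -> (52.187,-10.5) [heading=330, draw]
RT 120: heading 330 -> 210
FD 17: (52.187,-10.5) -> (37.464,-19) [heading=210, draw]
RT 90: heading 210 -> 120
FD 14: (37.464,-19) -> (30.464,-6.876) [heading=120, draw]
RT 90: heading 120 -> 30
RT 348: heading 30 -> 42
FD 20: (30.464,-6.876) -> (45.327,6.507) [heading=42, draw]
Final: pos=(45.327,6.507), heading=42, 10 segment(s) drawn

Segment lengths:
  seg 1: (0,0) -> (18,0), length = 18
  seg 2: (18,0) -> (26,0), length = 8
  seg 3: (26,0) -> (14,0), length = 12
  seg 4: (14,0) -> (21,0), length = 7
  seg 5: (21,0) -> (34,0), length = 13
  seg 6: (34,0) -> (48.722,-8.5), length = 17
  seg 7: (48.722,-8.5) -> (52.187,-10.5), length = 4
  seg 8: (52.187,-10.5) -> (37.464,-19), length = 17
  seg 9: (37.464,-19) -> (30.464,-6.876), length = 14
  seg 10: (30.464,-6.876) -> (45.327,6.507), length = 20
Total = 130

Answer: 130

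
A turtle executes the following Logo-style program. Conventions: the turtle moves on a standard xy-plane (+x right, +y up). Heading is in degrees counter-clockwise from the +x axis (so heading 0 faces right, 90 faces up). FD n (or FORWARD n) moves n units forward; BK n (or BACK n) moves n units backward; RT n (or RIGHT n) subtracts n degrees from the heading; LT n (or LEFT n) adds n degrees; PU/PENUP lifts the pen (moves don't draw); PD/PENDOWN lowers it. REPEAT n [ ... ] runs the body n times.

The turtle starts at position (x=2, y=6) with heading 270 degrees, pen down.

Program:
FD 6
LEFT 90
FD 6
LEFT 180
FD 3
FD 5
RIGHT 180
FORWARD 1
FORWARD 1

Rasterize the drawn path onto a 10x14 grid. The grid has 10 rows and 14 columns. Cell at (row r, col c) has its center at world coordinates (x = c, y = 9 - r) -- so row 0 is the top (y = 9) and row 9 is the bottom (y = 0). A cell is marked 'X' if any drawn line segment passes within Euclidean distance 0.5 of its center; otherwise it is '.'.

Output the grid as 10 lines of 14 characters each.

Segment 0: (2,6) -> (2,0)
Segment 1: (2,0) -> (8,-0)
Segment 2: (8,-0) -> (5,-0)
Segment 3: (5,-0) -> (-0,0)
Segment 4: (-0,0) -> (1,0)
Segment 5: (1,0) -> (2,0)

Answer: ..............
..............
..............
..X...........
..X...........
..X...........
..X...........
..X...........
..X...........
XXXXXXXXX.....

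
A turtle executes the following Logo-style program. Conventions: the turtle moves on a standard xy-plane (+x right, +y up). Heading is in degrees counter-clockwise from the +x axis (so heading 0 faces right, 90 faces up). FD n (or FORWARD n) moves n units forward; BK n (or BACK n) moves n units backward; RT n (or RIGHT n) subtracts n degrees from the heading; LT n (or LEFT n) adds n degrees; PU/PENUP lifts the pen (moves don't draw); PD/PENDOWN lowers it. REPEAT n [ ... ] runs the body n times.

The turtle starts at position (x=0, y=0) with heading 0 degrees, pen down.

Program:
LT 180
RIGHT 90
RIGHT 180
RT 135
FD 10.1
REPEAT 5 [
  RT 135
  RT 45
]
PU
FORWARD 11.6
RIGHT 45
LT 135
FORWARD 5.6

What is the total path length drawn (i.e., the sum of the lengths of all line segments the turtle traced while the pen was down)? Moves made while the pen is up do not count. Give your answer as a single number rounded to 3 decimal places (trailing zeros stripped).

Executing turtle program step by step:
Start: pos=(0,0), heading=0, pen down
LT 180: heading 0 -> 180
RT 90: heading 180 -> 90
RT 180: heading 90 -> 270
RT 135: heading 270 -> 135
FD 10.1: (0,0) -> (-7.142,7.142) [heading=135, draw]
REPEAT 5 [
  -- iteration 1/5 --
  RT 135: heading 135 -> 0
  RT 45: heading 0 -> 315
  -- iteration 2/5 --
  RT 135: heading 315 -> 180
  RT 45: heading 180 -> 135
  -- iteration 3/5 --
  RT 135: heading 135 -> 0
  RT 45: heading 0 -> 315
  -- iteration 4/5 --
  RT 135: heading 315 -> 180
  RT 45: heading 180 -> 135
  -- iteration 5/5 --
  RT 135: heading 135 -> 0
  RT 45: heading 0 -> 315
]
PU: pen up
FD 11.6: (-7.142,7.142) -> (1.061,-1.061) [heading=315, move]
RT 45: heading 315 -> 270
LT 135: heading 270 -> 45
FD 5.6: (1.061,-1.061) -> (5.02,2.899) [heading=45, move]
Final: pos=(5.02,2.899), heading=45, 1 segment(s) drawn

Segment lengths:
  seg 1: (0,0) -> (-7.142,7.142), length = 10.1
Total = 10.1

Answer: 10.1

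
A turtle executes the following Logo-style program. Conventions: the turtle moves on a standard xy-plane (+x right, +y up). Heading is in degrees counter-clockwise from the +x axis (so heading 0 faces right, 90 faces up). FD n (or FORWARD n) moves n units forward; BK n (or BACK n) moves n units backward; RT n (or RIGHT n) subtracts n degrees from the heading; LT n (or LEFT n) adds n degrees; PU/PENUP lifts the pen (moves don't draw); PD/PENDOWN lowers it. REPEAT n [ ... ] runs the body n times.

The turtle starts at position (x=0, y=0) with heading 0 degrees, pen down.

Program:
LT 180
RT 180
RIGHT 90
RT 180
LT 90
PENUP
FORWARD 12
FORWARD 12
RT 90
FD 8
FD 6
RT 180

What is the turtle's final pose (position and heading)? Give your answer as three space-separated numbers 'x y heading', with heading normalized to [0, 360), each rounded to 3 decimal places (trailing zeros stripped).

Executing turtle program step by step:
Start: pos=(0,0), heading=0, pen down
LT 180: heading 0 -> 180
RT 180: heading 180 -> 0
RT 90: heading 0 -> 270
RT 180: heading 270 -> 90
LT 90: heading 90 -> 180
PU: pen up
FD 12: (0,0) -> (-12,0) [heading=180, move]
FD 12: (-12,0) -> (-24,0) [heading=180, move]
RT 90: heading 180 -> 90
FD 8: (-24,0) -> (-24,8) [heading=90, move]
FD 6: (-24,8) -> (-24,14) [heading=90, move]
RT 180: heading 90 -> 270
Final: pos=(-24,14), heading=270, 0 segment(s) drawn

Answer: -24 14 270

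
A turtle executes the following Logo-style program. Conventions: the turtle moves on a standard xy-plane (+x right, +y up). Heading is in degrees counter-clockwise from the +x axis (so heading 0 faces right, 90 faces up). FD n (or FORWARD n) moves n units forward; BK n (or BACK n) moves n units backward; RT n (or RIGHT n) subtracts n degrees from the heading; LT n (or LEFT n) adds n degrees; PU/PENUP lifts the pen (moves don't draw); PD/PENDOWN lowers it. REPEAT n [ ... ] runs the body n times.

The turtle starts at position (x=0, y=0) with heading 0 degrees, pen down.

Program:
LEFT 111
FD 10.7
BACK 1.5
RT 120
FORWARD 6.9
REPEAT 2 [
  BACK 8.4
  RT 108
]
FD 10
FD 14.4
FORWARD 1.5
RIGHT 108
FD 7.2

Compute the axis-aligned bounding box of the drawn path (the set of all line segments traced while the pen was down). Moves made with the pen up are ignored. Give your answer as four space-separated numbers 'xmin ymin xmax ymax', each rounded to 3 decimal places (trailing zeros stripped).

Answer: -19.279 0 3.518 37.891

Derivation:
Executing turtle program step by step:
Start: pos=(0,0), heading=0, pen down
LT 111: heading 0 -> 111
FD 10.7: (0,0) -> (-3.835,9.989) [heading=111, draw]
BK 1.5: (-3.835,9.989) -> (-3.297,8.589) [heading=111, draw]
RT 120: heading 111 -> 351
FD 6.9: (-3.297,8.589) -> (3.518,7.51) [heading=351, draw]
REPEAT 2 [
  -- iteration 1/2 --
  BK 8.4: (3.518,7.51) -> (-4.779,8.824) [heading=351, draw]
  RT 108: heading 351 -> 243
  -- iteration 2/2 --
  BK 8.4: (-4.779,8.824) -> (-0.965,16.308) [heading=243, draw]
  RT 108: heading 243 -> 135
]
FD 10: (-0.965,16.308) -> (-8.036,23.379) [heading=135, draw]
FD 14.4: (-8.036,23.379) -> (-18.218,33.561) [heading=135, draw]
FD 1.5: (-18.218,33.561) -> (-19.279,34.622) [heading=135, draw]
RT 108: heading 135 -> 27
FD 7.2: (-19.279,34.622) -> (-12.864,37.891) [heading=27, draw]
Final: pos=(-12.864,37.891), heading=27, 9 segment(s) drawn

Segment endpoints: x in {-19.279, -18.218, -12.864, -8.036, -4.779, -3.835, -3.297, -0.965, 0, 3.518}, y in {0, 7.51, 8.589, 8.824, 9.989, 16.308, 23.379, 33.561, 34.622, 37.891}
xmin=-19.279, ymin=0, xmax=3.518, ymax=37.891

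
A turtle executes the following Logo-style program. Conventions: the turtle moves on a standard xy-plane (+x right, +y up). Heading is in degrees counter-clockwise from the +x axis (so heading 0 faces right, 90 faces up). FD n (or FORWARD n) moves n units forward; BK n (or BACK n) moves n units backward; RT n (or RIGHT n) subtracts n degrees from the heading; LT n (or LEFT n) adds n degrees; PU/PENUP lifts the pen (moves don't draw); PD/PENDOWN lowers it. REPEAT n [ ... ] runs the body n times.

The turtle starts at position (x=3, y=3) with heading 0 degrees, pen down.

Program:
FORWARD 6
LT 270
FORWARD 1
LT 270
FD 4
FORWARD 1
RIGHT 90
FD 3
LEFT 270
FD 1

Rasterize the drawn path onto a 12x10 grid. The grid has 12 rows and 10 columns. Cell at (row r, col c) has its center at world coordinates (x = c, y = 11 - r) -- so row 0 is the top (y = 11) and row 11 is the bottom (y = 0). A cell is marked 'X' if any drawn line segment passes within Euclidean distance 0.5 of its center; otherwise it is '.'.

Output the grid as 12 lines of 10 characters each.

Answer: ..........
..........
..........
..........
..........
..........
....XX....
....X.....
...XXXXXXX
....XXXXXX
..........
..........

Derivation:
Segment 0: (3,3) -> (9,3)
Segment 1: (9,3) -> (9,2)
Segment 2: (9,2) -> (5,2)
Segment 3: (5,2) -> (4,2)
Segment 4: (4,2) -> (4,5)
Segment 5: (4,5) -> (5,5)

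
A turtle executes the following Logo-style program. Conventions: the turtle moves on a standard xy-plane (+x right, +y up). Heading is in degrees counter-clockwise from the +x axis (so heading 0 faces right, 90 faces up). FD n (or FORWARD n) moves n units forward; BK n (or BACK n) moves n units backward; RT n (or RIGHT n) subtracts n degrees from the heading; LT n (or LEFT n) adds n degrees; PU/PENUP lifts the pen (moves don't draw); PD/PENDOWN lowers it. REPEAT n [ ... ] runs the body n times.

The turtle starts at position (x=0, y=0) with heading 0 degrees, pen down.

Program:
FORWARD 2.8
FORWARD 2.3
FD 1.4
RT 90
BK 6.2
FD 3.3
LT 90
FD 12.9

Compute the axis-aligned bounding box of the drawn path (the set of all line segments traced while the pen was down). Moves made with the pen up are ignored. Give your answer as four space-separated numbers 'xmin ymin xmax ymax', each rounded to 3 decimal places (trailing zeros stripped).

Executing turtle program step by step:
Start: pos=(0,0), heading=0, pen down
FD 2.8: (0,0) -> (2.8,0) [heading=0, draw]
FD 2.3: (2.8,0) -> (5.1,0) [heading=0, draw]
FD 1.4: (5.1,0) -> (6.5,0) [heading=0, draw]
RT 90: heading 0 -> 270
BK 6.2: (6.5,0) -> (6.5,6.2) [heading=270, draw]
FD 3.3: (6.5,6.2) -> (6.5,2.9) [heading=270, draw]
LT 90: heading 270 -> 0
FD 12.9: (6.5,2.9) -> (19.4,2.9) [heading=0, draw]
Final: pos=(19.4,2.9), heading=0, 6 segment(s) drawn

Segment endpoints: x in {0, 2.8, 5.1, 6.5, 19.4}, y in {0, 2.9, 6.2}
xmin=0, ymin=0, xmax=19.4, ymax=6.2

Answer: 0 0 19.4 6.2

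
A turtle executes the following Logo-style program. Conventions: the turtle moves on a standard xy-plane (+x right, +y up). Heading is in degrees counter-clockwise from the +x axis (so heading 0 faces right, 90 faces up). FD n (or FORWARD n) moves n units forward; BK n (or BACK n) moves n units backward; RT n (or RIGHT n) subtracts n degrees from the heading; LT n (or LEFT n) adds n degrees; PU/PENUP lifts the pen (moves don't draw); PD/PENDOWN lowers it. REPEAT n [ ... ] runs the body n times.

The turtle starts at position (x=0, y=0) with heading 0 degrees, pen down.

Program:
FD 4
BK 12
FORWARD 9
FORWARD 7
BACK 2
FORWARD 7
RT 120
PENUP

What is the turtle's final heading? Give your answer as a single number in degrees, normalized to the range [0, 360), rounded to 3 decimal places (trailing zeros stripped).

Executing turtle program step by step:
Start: pos=(0,0), heading=0, pen down
FD 4: (0,0) -> (4,0) [heading=0, draw]
BK 12: (4,0) -> (-8,0) [heading=0, draw]
FD 9: (-8,0) -> (1,0) [heading=0, draw]
FD 7: (1,0) -> (8,0) [heading=0, draw]
BK 2: (8,0) -> (6,0) [heading=0, draw]
FD 7: (6,0) -> (13,0) [heading=0, draw]
RT 120: heading 0 -> 240
PU: pen up
Final: pos=(13,0), heading=240, 6 segment(s) drawn

Answer: 240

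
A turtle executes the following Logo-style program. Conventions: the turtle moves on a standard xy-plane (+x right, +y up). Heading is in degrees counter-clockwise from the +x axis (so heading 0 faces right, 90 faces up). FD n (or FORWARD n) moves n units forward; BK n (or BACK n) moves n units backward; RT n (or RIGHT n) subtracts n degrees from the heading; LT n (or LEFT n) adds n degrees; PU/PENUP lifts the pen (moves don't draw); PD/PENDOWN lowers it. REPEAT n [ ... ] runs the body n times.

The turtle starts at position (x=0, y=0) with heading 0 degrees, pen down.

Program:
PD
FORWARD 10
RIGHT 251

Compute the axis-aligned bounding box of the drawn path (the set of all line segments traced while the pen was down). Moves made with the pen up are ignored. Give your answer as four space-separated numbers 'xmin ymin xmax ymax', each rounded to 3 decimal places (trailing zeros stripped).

Executing turtle program step by step:
Start: pos=(0,0), heading=0, pen down
PD: pen down
FD 10: (0,0) -> (10,0) [heading=0, draw]
RT 251: heading 0 -> 109
Final: pos=(10,0), heading=109, 1 segment(s) drawn

Segment endpoints: x in {0, 10}, y in {0}
xmin=0, ymin=0, xmax=10, ymax=0

Answer: 0 0 10 0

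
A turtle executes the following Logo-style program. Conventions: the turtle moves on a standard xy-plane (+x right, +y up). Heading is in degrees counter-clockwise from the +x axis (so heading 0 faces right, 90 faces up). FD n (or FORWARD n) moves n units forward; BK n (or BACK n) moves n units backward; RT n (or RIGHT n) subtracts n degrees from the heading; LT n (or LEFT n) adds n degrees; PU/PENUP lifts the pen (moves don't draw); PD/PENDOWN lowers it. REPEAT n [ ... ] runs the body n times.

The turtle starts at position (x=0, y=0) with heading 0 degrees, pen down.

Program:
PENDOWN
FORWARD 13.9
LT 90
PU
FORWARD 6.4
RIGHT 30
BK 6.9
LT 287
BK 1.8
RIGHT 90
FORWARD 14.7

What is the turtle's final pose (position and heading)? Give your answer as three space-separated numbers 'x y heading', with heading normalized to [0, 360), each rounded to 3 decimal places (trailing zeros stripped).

Executing turtle program step by step:
Start: pos=(0,0), heading=0, pen down
PD: pen down
FD 13.9: (0,0) -> (13.9,0) [heading=0, draw]
LT 90: heading 0 -> 90
PU: pen up
FD 6.4: (13.9,0) -> (13.9,6.4) [heading=90, move]
RT 30: heading 90 -> 60
BK 6.9: (13.9,6.4) -> (10.45,0.424) [heading=60, move]
LT 287: heading 60 -> 347
BK 1.8: (10.45,0.424) -> (8.696,0.829) [heading=347, move]
RT 90: heading 347 -> 257
FD 14.7: (8.696,0.829) -> (5.389,-13.494) [heading=257, move]
Final: pos=(5.389,-13.494), heading=257, 1 segment(s) drawn

Answer: 5.389 -13.494 257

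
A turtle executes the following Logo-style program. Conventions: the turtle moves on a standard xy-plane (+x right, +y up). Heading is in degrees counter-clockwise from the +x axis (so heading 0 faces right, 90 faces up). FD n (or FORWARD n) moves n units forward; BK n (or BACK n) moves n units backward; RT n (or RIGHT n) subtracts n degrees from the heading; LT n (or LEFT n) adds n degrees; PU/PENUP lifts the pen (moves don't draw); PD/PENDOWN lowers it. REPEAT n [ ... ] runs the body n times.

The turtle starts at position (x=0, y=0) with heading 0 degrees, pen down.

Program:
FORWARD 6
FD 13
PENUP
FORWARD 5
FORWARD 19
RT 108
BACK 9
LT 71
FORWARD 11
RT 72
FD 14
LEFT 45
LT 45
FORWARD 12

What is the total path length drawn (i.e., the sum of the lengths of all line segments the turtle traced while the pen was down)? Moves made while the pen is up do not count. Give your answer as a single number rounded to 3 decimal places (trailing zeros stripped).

Executing turtle program step by step:
Start: pos=(0,0), heading=0, pen down
FD 6: (0,0) -> (6,0) [heading=0, draw]
FD 13: (6,0) -> (19,0) [heading=0, draw]
PU: pen up
FD 5: (19,0) -> (24,0) [heading=0, move]
FD 19: (24,0) -> (43,0) [heading=0, move]
RT 108: heading 0 -> 252
BK 9: (43,0) -> (45.781,8.56) [heading=252, move]
LT 71: heading 252 -> 323
FD 11: (45.781,8.56) -> (54.566,1.94) [heading=323, move]
RT 72: heading 323 -> 251
FD 14: (54.566,1.94) -> (50.008,-11.298) [heading=251, move]
LT 45: heading 251 -> 296
LT 45: heading 296 -> 341
FD 12: (50.008,-11.298) -> (61.354,-15.205) [heading=341, move]
Final: pos=(61.354,-15.205), heading=341, 2 segment(s) drawn

Segment lengths:
  seg 1: (0,0) -> (6,0), length = 6
  seg 2: (6,0) -> (19,0), length = 13
Total = 19

Answer: 19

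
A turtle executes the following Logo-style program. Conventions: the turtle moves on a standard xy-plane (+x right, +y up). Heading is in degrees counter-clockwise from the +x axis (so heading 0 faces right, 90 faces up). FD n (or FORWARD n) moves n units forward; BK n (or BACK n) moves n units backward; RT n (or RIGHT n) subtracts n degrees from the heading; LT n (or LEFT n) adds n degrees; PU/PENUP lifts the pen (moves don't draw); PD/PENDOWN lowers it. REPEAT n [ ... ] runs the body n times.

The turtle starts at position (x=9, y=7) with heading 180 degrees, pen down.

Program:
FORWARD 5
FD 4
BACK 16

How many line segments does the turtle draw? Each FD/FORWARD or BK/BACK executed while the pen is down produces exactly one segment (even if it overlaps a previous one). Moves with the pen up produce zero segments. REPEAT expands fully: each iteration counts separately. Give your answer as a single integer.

Executing turtle program step by step:
Start: pos=(9,7), heading=180, pen down
FD 5: (9,7) -> (4,7) [heading=180, draw]
FD 4: (4,7) -> (0,7) [heading=180, draw]
BK 16: (0,7) -> (16,7) [heading=180, draw]
Final: pos=(16,7), heading=180, 3 segment(s) drawn
Segments drawn: 3

Answer: 3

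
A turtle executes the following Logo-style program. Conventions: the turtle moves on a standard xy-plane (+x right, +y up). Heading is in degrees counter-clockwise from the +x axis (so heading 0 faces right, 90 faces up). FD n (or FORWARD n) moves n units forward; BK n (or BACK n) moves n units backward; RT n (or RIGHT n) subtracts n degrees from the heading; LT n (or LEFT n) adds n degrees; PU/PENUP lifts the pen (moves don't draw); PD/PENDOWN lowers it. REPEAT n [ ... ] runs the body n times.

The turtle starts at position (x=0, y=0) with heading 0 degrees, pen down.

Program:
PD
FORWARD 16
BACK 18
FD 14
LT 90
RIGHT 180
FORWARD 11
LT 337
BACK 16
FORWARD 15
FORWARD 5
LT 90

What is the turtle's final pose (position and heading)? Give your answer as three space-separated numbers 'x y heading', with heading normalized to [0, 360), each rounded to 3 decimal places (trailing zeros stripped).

Answer: 10.437 -14.682 337

Derivation:
Executing turtle program step by step:
Start: pos=(0,0), heading=0, pen down
PD: pen down
FD 16: (0,0) -> (16,0) [heading=0, draw]
BK 18: (16,0) -> (-2,0) [heading=0, draw]
FD 14: (-2,0) -> (12,0) [heading=0, draw]
LT 90: heading 0 -> 90
RT 180: heading 90 -> 270
FD 11: (12,0) -> (12,-11) [heading=270, draw]
LT 337: heading 270 -> 247
BK 16: (12,-11) -> (18.252,3.728) [heading=247, draw]
FD 15: (18.252,3.728) -> (12.391,-10.079) [heading=247, draw]
FD 5: (12.391,-10.079) -> (10.437,-14.682) [heading=247, draw]
LT 90: heading 247 -> 337
Final: pos=(10.437,-14.682), heading=337, 7 segment(s) drawn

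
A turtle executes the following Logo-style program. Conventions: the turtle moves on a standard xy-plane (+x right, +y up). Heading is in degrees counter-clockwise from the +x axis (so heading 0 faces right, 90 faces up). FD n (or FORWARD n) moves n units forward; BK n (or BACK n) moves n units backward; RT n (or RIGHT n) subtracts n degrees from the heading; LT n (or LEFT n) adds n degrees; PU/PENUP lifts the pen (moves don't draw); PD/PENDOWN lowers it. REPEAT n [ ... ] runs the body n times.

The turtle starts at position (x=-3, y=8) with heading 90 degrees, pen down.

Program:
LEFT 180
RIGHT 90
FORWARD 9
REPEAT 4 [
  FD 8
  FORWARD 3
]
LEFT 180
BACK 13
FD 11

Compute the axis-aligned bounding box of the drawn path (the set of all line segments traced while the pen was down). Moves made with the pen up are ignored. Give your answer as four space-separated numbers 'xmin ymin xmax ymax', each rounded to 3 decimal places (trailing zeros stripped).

Answer: -69 8 -3 8

Derivation:
Executing turtle program step by step:
Start: pos=(-3,8), heading=90, pen down
LT 180: heading 90 -> 270
RT 90: heading 270 -> 180
FD 9: (-3,8) -> (-12,8) [heading=180, draw]
REPEAT 4 [
  -- iteration 1/4 --
  FD 8: (-12,8) -> (-20,8) [heading=180, draw]
  FD 3: (-20,8) -> (-23,8) [heading=180, draw]
  -- iteration 2/4 --
  FD 8: (-23,8) -> (-31,8) [heading=180, draw]
  FD 3: (-31,8) -> (-34,8) [heading=180, draw]
  -- iteration 3/4 --
  FD 8: (-34,8) -> (-42,8) [heading=180, draw]
  FD 3: (-42,8) -> (-45,8) [heading=180, draw]
  -- iteration 4/4 --
  FD 8: (-45,8) -> (-53,8) [heading=180, draw]
  FD 3: (-53,8) -> (-56,8) [heading=180, draw]
]
LT 180: heading 180 -> 0
BK 13: (-56,8) -> (-69,8) [heading=0, draw]
FD 11: (-69,8) -> (-58,8) [heading=0, draw]
Final: pos=(-58,8), heading=0, 11 segment(s) drawn

Segment endpoints: x in {-69, -58, -56, -53, -45, -42, -34, -31, -23, -20, -12, -3}, y in {8, 8, 8, 8, 8, 8, 8}
xmin=-69, ymin=8, xmax=-3, ymax=8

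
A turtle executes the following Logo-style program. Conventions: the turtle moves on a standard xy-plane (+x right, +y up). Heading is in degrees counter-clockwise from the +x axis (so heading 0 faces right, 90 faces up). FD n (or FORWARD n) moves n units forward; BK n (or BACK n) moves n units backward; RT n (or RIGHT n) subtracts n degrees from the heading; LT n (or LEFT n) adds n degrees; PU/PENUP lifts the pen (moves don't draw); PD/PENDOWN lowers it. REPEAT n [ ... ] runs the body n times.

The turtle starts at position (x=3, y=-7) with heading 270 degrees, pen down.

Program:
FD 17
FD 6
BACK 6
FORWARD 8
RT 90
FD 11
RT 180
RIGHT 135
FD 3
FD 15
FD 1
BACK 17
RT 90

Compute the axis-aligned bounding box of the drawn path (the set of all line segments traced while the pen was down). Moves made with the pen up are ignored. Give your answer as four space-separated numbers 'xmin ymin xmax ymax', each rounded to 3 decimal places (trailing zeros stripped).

Answer: -21.435 -45.435 3 -7

Derivation:
Executing turtle program step by step:
Start: pos=(3,-7), heading=270, pen down
FD 17: (3,-7) -> (3,-24) [heading=270, draw]
FD 6: (3,-24) -> (3,-30) [heading=270, draw]
BK 6: (3,-30) -> (3,-24) [heading=270, draw]
FD 8: (3,-24) -> (3,-32) [heading=270, draw]
RT 90: heading 270 -> 180
FD 11: (3,-32) -> (-8,-32) [heading=180, draw]
RT 180: heading 180 -> 0
RT 135: heading 0 -> 225
FD 3: (-8,-32) -> (-10.121,-34.121) [heading=225, draw]
FD 15: (-10.121,-34.121) -> (-20.728,-44.728) [heading=225, draw]
FD 1: (-20.728,-44.728) -> (-21.435,-45.435) [heading=225, draw]
BK 17: (-21.435,-45.435) -> (-9.414,-33.414) [heading=225, draw]
RT 90: heading 225 -> 135
Final: pos=(-9.414,-33.414), heading=135, 9 segment(s) drawn

Segment endpoints: x in {-21.435, -20.728, -10.121, -9.414, -8, 3, 3, 3, 3}, y in {-45.435, -44.728, -34.121, -33.414, -32, -30, -24, -7}
xmin=-21.435, ymin=-45.435, xmax=3, ymax=-7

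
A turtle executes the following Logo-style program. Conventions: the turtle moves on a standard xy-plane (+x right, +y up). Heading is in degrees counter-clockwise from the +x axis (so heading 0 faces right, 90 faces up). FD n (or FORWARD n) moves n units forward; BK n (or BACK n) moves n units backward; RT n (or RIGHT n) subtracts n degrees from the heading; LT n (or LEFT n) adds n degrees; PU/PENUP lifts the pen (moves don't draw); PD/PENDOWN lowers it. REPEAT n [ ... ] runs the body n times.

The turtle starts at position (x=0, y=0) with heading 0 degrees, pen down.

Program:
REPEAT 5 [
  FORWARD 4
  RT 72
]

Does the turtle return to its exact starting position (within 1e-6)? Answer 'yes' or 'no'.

Executing turtle program step by step:
Start: pos=(0,0), heading=0, pen down
REPEAT 5 [
  -- iteration 1/5 --
  FD 4: (0,0) -> (4,0) [heading=0, draw]
  RT 72: heading 0 -> 288
  -- iteration 2/5 --
  FD 4: (4,0) -> (5.236,-3.804) [heading=288, draw]
  RT 72: heading 288 -> 216
  -- iteration 3/5 --
  FD 4: (5.236,-3.804) -> (2,-6.155) [heading=216, draw]
  RT 72: heading 216 -> 144
  -- iteration 4/5 --
  FD 4: (2,-6.155) -> (-1.236,-3.804) [heading=144, draw]
  RT 72: heading 144 -> 72
  -- iteration 5/5 --
  FD 4: (-1.236,-3.804) -> (0,0) [heading=72, draw]
  RT 72: heading 72 -> 0
]
Final: pos=(0,0), heading=0, 5 segment(s) drawn

Start position: (0, 0)
Final position: (0, 0)
Distance = 0; < 1e-6 -> CLOSED

Answer: yes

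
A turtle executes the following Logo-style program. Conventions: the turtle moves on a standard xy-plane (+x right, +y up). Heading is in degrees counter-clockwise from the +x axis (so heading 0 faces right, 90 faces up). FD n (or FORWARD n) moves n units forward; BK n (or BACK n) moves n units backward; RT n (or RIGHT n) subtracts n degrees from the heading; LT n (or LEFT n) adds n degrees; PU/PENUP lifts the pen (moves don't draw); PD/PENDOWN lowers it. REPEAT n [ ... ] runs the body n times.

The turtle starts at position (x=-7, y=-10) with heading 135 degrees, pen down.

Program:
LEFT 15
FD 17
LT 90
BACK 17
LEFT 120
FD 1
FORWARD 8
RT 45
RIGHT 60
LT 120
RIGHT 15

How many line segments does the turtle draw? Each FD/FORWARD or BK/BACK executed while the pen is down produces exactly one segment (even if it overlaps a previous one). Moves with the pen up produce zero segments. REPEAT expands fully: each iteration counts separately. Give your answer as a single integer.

Executing turtle program step by step:
Start: pos=(-7,-10), heading=135, pen down
LT 15: heading 135 -> 150
FD 17: (-7,-10) -> (-21.722,-1.5) [heading=150, draw]
LT 90: heading 150 -> 240
BK 17: (-21.722,-1.5) -> (-13.222,13.222) [heading=240, draw]
LT 120: heading 240 -> 0
FD 1: (-13.222,13.222) -> (-12.222,13.222) [heading=0, draw]
FD 8: (-12.222,13.222) -> (-4.222,13.222) [heading=0, draw]
RT 45: heading 0 -> 315
RT 60: heading 315 -> 255
LT 120: heading 255 -> 15
RT 15: heading 15 -> 0
Final: pos=(-4.222,13.222), heading=0, 4 segment(s) drawn
Segments drawn: 4

Answer: 4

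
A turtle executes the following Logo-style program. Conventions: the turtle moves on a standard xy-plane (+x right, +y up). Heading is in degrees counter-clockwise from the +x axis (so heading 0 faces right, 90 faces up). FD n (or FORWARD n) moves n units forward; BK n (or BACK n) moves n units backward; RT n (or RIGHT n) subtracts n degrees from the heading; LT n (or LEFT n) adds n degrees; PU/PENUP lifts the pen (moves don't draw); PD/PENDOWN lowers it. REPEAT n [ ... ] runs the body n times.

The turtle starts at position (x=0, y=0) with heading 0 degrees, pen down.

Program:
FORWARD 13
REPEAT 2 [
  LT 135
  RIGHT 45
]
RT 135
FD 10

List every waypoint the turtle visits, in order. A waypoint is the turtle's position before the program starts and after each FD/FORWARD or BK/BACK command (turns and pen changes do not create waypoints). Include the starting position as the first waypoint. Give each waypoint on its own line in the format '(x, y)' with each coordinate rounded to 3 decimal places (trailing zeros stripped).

Executing turtle program step by step:
Start: pos=(0,0), heading=0, pen down
FD 13: (0,0) -> (13,0) [heading=0, draw]
REPEAT 2 [
  -- iteration 1/2 --
  LT 135: heading 0 -> 135
  RT 45: heading 135 -> 90
  -- iteration 2/2 --
  LT 135: heading 90 -> 225
  RT 45: heading 225 -> 180
]
RT 135: heading 180 -> 45
FD 10: (13,0) -> (20.071,7.071) [heading=45, draw]
Final: pos=(20.071,7.071), heading=45, 2 segment(s) drawn
Waypoints (3 total):
(0, 0)
(13, 0)
(20.071, 7.071)

Answer: (0, 0)
(13, 0)
(20.071, 7.071)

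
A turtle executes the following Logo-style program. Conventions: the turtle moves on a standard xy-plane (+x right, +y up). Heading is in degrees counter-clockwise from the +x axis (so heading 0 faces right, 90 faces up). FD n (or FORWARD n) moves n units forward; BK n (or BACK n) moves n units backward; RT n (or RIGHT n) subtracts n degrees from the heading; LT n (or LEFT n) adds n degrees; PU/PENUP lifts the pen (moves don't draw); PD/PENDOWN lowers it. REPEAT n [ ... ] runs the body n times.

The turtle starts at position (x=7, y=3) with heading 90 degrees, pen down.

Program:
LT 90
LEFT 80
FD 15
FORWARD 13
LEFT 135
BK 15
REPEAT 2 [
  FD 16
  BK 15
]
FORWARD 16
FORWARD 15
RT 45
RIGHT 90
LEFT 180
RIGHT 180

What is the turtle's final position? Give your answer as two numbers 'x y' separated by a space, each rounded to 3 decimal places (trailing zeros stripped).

Executing turtle program step by step:
Start: pos=(7,3), heading=90, pen down
LT 90: heading 90 -> 180
LT 80: heading 180 -> 260
FD 15: (7,3) -> (4.395,-11.772) [heading=260, draw]
FD 13: (4.395,-11.772) -> (2.138,-24.575) [heading=260, draw]
LT 135: heading 260 -> 35
BK 15: (2.138,-24.575) -> (-10.149,-33.178) [heading=35, draw]
REPEAT 2 [
  -- iteration 1/2 --
  FD 16: (-10.149,-33.178) -> (2.957,-24.001) [heading=35, draw]
  BK 15: (2.957,-24.001) -> (-9.33,-32.605) [heading=35, draw]
  -- iteration 2/2 --
  FD 16: (-9.33,-32.605) -> (3.776,-23.427) [heading=35, draw]
  BK 15: (3.776,-23.427) -> (-8.511,-32.031) [heading=35, draw]
]
FD 16: (-8.511,-32.031) -> (4.595,-22.854) [heading=35, draw]
FD 15: (4.595,-22.854) -> (16.883,-14.25) [heading=35, draw]
RT 45: heading 35 -> 350
RT 90: heading 350 -> 260
LT 180: heading 260 -> 80
RT 180: heading 80 -> 260
Final: pos=(16.883,-14.25), heading=260, 9 segment(s) drawn

Answer: 16.883 -14.25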